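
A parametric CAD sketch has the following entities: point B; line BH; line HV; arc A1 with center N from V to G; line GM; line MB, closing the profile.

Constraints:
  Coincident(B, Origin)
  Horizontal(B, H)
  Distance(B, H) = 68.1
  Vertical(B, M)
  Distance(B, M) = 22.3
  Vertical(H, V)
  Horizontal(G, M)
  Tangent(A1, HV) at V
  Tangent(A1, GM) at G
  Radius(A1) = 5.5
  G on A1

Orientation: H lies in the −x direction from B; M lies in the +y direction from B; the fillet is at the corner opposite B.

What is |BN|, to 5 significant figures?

64.815

B is at the origin; B and H share the same y with |BH| = 68.1 and H on the −x side, so H = (-68.100, 0.0000). BM is vertical with |BM| = 22.3 and M on the +y side, so M = (0.0000, 22.300). The virtual corner opposite B is at (-68.100, 22.300). Tangency of A1 to HV means the radius NV is perpendicular to HV and tangency of A1 to GM means the radius NG is perpendicular to GM, with radius 5.5, so the center N sits 5.5 in from both sides at N = (-62.600, 16.800). Then |BN| = |N − B| = 64.815.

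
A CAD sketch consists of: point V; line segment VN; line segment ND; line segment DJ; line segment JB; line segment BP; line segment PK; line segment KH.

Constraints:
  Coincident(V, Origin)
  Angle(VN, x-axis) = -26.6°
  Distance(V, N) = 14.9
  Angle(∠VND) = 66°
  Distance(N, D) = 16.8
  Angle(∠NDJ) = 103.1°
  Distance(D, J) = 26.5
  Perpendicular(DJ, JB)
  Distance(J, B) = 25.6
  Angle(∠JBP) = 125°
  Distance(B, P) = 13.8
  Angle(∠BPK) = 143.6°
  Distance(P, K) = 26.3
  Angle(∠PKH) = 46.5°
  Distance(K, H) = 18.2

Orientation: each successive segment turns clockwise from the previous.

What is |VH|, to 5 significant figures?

11.124

V is at the origin; VN runs at -26.6° with length 14.9, so N = (13.323, -6.6716). ∠VND = 66.0° gives ND at -140.60° from the x-axis; with |ND| = 16.8, D = (0.34097, -17.335). ∠NDJ = 103.1° gives DJ at 142.50° from the x-axis; with |DJ| = 26.5, J = (-20.683, -1.2029). DJ ⟂ JB, so JB runs at 52.500°; with |JB| = 25.6, B = (-5.0986, 19.107). ∠JBP = 125.0° gives BP at -2.5000° from the x-axis; with |BP| = 13.8, P = (8.6883, 18.505). ∠BPK = 143.6° gives PK at -38.900° from the x-axis; with |PK| = 26.3, K = (29.156, 1.9896). ∠PKH = 46.5° gives KH at -172.40° from the x-axis; with |KH| = 18.2, H = (11.116, -0.41750). Then |VH| = |H − V| = 11.124.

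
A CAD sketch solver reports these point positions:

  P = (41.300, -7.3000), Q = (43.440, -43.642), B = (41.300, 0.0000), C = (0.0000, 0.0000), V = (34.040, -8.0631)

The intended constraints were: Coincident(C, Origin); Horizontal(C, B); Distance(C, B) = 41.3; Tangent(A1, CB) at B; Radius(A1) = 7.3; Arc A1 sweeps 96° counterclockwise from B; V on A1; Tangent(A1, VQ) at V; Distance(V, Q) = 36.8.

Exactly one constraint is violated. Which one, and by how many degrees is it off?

Tangent(A1, VQ) at V — off by 8.80°.

C = (0.00, 0.00) ✓; C.y = 0.00, B.y = 0.00 ✓; |CB| = 41.30 ✓; ∠(PB, BC) = 90.00° ✓; |PB| = 7.300 ✓; bearing(P→V) − bearing(P→B) = 96.00° ✓; |PV| = 7.300 ✓; ∠(PV, VQ) = 81.20° ✗; |VQ| = 36.80 ✓.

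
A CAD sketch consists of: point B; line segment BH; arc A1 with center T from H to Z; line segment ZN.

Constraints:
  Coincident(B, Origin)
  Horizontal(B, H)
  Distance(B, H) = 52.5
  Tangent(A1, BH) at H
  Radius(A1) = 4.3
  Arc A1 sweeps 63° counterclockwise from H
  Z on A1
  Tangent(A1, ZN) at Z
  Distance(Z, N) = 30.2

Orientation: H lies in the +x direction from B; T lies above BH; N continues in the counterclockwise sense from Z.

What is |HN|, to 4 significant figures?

34.11

On A1, H sits at bearing -90° from T; a 63° counterclockwise sweep puts Z at bearing -27°, so Z = T + 4.3·(cos -27°, sin -27°) = (56.33, 2.348). A1 meets ZN tangentially, so TZ is at right angles to ZN, so ZN runs along (−sin -27°, cos -27°); with |ZN| = 30.2, N = (70.04, 29.26). Then |HN| = |N − H| = 34.11.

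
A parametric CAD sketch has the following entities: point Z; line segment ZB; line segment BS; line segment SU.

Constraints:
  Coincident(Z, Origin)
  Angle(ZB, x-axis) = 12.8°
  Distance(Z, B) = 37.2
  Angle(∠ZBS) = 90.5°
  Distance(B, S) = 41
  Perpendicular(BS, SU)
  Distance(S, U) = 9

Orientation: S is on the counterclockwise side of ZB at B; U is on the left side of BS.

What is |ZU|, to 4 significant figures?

50.03

Z is at the origin; ZB runs at 12.8° with length 37.2, so B = 37.2·(cos 12.8°, sin 12.8°) = (36.28, 8.242). ∠ZBS = 90.5°, so BS runs at 12.8° + (180° − 90.5°) = 102.3° from the x-axis; with |BS| = 41.0, S = B + 41.0·(cos 102.3°, sin 102.3°) = (27.54, 48.30). The perpendicularity gives SU at right angles to BS; with |SU| = 9.0 on the left of BS, U = S + 9.0·(-0.9770, -0.2130) = (18.75, 46.38). Then |ZU| = |U − Z| = 50.03.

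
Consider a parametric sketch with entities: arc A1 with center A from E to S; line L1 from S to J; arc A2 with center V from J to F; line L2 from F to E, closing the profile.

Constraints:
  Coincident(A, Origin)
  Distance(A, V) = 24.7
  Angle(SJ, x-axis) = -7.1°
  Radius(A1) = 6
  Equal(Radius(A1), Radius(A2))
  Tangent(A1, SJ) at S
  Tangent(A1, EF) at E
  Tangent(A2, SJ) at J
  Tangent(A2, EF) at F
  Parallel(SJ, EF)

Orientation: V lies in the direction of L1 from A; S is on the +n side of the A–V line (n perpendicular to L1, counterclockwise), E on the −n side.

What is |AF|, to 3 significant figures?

25.4

Tangency of A1 to both parallel lines with radius 6.0 puts S and E at A ± 6.0·n: S = (0.742, 5.95), E = (-0.742, -5.95). Equal radii place J and F the same way about V: J = V + 6.0·n = (25.3, 2.90), F = V − 6.0·n = (23.8, -9.01). Then |AF| = |F − A| = 25.4.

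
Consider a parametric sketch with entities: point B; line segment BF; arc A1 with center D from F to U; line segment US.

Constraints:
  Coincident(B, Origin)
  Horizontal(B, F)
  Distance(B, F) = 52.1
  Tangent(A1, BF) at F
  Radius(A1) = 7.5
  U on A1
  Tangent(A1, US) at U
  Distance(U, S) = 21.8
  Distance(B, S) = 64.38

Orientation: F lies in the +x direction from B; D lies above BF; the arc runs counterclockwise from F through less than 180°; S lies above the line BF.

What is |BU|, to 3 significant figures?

60.1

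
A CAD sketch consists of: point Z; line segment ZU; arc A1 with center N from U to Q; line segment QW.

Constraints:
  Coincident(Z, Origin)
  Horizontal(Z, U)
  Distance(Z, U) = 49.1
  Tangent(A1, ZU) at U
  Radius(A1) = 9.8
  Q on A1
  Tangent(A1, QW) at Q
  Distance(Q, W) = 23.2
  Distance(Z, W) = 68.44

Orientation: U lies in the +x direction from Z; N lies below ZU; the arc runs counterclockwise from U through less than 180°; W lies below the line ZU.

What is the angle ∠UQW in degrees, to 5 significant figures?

110.33°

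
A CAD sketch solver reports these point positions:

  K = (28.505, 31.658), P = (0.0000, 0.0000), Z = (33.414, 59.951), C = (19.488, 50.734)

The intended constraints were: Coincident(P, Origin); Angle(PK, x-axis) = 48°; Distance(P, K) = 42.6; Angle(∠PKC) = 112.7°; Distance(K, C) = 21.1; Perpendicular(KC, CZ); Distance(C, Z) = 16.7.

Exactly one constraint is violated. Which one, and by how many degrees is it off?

Perpendicular(KC, CZ) — off by 8.20°.

P = (0.00, 0.00) ✓; PK at 48.00° ✓; |PK| = 42.60 ✓; ∠PKC = 112.7° ✓; |KC| = 21.10 ✓; ∠(KC, CZ) = 81.80° ✗; |CZ| = 16.70 ✓.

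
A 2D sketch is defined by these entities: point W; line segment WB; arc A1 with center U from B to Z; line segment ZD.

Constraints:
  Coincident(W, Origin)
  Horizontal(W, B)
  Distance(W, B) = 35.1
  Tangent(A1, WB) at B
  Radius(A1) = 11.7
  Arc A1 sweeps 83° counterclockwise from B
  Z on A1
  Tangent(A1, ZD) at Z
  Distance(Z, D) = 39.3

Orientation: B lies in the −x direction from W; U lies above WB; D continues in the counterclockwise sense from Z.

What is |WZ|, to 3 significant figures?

25.6

W is at the origin; WB is horizontal with |WB| = 35.1 and B on the −x side, so B = (-35.1, 0.00). Since A1 is tangent to WB there, UB ⟂ WB, so U = B + (0, 11.7) = (-35.1, 11.7). On A1, B sits at bearing -90° from U; an 83° counterclockwise sweep puts Z at bearing -7°, so Z = U + 11.7·(cos -7°, sin -7°) = (-23.5, 10.3). Then |WZ| = |Z − W| = 25.6.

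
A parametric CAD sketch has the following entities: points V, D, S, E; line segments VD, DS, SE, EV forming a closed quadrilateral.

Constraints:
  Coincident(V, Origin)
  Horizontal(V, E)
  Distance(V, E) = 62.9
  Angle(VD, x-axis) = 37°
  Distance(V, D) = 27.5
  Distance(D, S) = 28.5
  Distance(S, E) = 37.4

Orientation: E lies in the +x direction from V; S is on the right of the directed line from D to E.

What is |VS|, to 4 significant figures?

29.60

Checks: |DS| = 28.50 ✓; |SE| = 37.40 ✓.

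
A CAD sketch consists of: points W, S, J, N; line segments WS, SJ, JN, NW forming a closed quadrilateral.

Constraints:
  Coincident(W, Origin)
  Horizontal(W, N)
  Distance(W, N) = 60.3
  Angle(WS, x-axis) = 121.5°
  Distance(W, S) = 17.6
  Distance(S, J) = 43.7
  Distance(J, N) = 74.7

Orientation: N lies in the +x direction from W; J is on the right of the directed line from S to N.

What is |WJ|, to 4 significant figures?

29.97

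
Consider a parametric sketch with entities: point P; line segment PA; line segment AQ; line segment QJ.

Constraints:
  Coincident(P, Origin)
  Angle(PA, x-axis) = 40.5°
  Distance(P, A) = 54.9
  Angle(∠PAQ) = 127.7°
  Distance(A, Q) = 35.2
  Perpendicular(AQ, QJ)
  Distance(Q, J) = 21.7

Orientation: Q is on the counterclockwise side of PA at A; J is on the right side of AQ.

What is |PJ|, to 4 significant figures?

94.72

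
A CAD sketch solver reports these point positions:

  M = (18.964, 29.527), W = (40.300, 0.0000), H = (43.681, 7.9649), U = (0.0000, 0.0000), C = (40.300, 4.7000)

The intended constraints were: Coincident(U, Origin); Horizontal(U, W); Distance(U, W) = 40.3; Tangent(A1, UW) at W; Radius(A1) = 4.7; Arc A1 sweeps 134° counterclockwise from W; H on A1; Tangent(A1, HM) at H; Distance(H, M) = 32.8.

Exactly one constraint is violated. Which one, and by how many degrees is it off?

Tangent(A1, HM) at H — off by 4.90°.

U = (0.00, 0.00) ✓; U.y = 0.00, W.y = 0.00 ✓; |UW| = 40.30 ✓; ∠(CW, WU) = 90.00° ✓; |CW| = 4.700 ✓; bearing(C→H) − bearing(C→W) = 134.0° ✓; |CH| = 4.700 ✓; ∠(CH, HM) = 85.10° ✗; |HM| = 32.80 ✓.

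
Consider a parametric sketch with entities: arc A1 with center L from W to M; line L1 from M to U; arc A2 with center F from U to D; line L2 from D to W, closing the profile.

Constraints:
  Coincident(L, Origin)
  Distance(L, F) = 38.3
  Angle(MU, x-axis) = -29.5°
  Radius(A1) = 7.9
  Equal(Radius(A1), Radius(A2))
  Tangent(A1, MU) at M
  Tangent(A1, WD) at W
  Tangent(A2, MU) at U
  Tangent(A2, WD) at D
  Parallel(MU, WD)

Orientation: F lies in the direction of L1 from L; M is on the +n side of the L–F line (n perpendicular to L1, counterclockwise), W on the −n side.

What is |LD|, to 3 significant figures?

39.1

Tangency of A1 to both parallel lines with radius 7.9 puts M and W at L ± 7.9·n: M = (3.89, 6.88), W = (-3.89, -6.88). Equal radii place U and D the same way about F: U = F + 7.9·n = (37.2, -12.0), D = F − 7.9·n = (29.4, -25.7). Then |LD| = |D − L| = 39.1.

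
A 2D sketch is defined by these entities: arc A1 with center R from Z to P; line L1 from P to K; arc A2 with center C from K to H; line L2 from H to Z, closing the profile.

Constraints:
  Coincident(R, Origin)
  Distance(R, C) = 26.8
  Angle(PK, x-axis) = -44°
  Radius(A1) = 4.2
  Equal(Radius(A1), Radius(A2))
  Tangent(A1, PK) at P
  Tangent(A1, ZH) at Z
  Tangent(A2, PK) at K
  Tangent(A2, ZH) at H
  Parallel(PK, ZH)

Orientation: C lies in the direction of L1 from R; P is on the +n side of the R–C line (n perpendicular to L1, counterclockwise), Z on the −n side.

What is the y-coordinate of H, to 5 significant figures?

-21.638

The slot axis is L1's direction at -44.0°, so u = (cos -44.0°, sin -44.0°) = (0.71934, -0.69466) and n = (−sin -44.0°, cos -44.0°) = (0.69466, 0.71934). R is at the origin and C lies 26.8 along u from R, so C = 26.8·u = (19.278, -18.617). Tangency of A1 to both parallel lines with radius 4.2 puts P and Z at R ± 4.2·n: P = (2.9176, 3.0212), Z = (-2.9176, -3.0212). Equal radii place K and H the same way about C: K = C + 4.2·n = (22.196, -15.596), H = C − 4.2·n = (16.361, -21.638). So H.y = -21.638.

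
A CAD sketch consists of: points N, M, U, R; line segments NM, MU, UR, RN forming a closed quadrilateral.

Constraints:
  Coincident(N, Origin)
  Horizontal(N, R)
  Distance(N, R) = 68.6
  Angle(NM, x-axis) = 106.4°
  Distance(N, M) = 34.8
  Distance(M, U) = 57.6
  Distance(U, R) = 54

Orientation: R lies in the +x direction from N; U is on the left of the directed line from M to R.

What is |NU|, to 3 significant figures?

66.9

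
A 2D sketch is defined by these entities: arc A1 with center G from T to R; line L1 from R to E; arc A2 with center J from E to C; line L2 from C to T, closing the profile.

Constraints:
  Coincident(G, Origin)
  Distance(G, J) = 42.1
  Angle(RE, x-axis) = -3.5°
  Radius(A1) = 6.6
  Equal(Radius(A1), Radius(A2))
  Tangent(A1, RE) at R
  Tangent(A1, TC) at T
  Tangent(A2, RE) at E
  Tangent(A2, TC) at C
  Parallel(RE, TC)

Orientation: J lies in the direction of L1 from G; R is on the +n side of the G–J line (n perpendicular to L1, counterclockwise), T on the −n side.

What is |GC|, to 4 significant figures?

42.61

The slot axis is L1's direction at -3.5°, so u = (cos -3.5°, sin -3.5°) = (0.9981, -0.06105) and n = (−sin -3.5°, cos -3.5°) = (0.06105, 0.9981). G is at the origin and J lies 42.1 along u from G, so J = 42.1·u = (42.02, -2.570). Tangency of A1 to both parallel lines with radius 6.6 puts R and T at G ± 6.6·n: R = (0.4029, 6.588), T = (-0.4029, -6.588). Equal radii place E and C the same way about J: E = J + 6.6·n = (42.42, 4.018), C = J − 6.6·n = (41.62, -9.158). Then |GC| = |C − G| = 42.61.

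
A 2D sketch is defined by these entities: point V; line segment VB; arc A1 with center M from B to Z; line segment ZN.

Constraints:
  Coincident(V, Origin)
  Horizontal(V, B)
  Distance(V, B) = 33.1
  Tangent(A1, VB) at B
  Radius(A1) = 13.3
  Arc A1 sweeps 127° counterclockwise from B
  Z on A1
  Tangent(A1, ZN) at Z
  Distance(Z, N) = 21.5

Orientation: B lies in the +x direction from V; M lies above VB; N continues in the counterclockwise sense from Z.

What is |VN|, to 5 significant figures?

49.274

V is at the origin; V and B share the same y with |VB| = 33.1 and B on the +x side, so B = (33.100, 0.0000). The tangent condition forces MB to be normal to VB, so M = B + (0, 13.3) = (33.100, 13.300). On A1, B sits at bearing -90° from M; a 127° counterclockwise sweep puts Z at bearing 37°, so Z = M + 13.3·(cos 37°, sin 37°) = (43.722, 21.304). Since A1 is tangent to ZN there, MZ ⟂ ZN, so ZN runs along (−sin 37°, cos 37°); with |ZN| = 21.5, N = (30.783, 38.475). Then |VN| = |N − V| = 49.274.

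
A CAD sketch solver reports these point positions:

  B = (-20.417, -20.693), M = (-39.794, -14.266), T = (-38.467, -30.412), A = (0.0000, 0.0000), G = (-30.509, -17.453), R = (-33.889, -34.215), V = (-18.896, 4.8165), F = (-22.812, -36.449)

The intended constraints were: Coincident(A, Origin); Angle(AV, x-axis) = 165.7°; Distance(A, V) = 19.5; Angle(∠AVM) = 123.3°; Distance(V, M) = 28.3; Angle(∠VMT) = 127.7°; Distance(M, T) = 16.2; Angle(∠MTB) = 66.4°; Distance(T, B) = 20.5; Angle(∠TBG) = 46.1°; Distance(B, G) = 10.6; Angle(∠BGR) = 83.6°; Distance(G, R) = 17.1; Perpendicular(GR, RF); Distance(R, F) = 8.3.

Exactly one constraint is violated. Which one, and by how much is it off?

Distance(R, F) = 8.3 — off by 3.00.

A = (0.00, 0.00) ✓; AV at 165.7° ✓; |AV| = 19.50 ✓; ∠AVM = 123.3° ✓; |VM| = 28.30 ✓; ∠VMT = 127.7° ✓; |MT| = 16.20 ✓; ∠MTB = 66.40° ✓; |TB| = 20.50 ✓; ∠TBG = 46.10° ✓; |BG| = 10.60 ✓; ∠BGR = 83.60° ✓; |GR| = 17.10 ✓; ∠(GR, RF) = 90.00° ✓; |RF| = 11.30 ✗.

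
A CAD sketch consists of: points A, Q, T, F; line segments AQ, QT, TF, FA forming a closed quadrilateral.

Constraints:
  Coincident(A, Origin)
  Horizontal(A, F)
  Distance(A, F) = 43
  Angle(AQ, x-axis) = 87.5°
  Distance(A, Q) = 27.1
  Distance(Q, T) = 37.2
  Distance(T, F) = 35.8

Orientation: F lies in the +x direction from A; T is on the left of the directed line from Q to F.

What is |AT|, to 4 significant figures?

51.51

A is at the origin; A and F share the same y with |AF| = 43.0 and F in +x, so F = (43.0, 0). AQ runs at 87.5° with |AQ| = 27.1, so Q = (1.182, 27.07). T is determined by |QT| = 37.2 and |TF| = 35.8 together: it lies at the intersection of circle(Q, 37.2) and circle(F, 35.8). With |QF| = 49.82, the foot of the radical line on QF is 25.93 from Q and the perpendicular offset is √(37.2² − 25.93²) = 26.67. Taking the left-of-QF solution: T = (37.45, 35.37).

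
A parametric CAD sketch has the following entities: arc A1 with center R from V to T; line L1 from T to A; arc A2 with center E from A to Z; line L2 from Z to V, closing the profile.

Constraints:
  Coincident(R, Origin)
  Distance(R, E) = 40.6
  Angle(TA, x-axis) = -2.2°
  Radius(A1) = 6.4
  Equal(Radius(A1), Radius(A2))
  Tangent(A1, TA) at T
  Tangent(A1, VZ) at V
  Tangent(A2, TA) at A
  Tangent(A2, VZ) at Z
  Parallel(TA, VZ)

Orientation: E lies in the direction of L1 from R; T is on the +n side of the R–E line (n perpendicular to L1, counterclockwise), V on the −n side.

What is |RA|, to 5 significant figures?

41.101

The slot axis is L1's direction at -2.2°, so u = (cos -2.2°, sin -2.2°) = (0.99926, -0.038388) and n = (−sin -2.2°, cos -2.2°) = (0.038388, 0.99926). R is at the origin and E lies 40.6 along u from R, so E = 40.6·u = (40.570, -1.5585). Tangency of A1 to both parallel lines with radius 6.4 puts T and V at R ± 6.4·n: T = (0.24568, 6.3953), V = (-0.24568, -6.3953). Equal radii place A and Z the same way about E: A = E + 6.4·n = (40.816, 4.8367), Z = E − 6.4·n = (40.324, -7.9538). Then |RA| = |A − R| = 41.101.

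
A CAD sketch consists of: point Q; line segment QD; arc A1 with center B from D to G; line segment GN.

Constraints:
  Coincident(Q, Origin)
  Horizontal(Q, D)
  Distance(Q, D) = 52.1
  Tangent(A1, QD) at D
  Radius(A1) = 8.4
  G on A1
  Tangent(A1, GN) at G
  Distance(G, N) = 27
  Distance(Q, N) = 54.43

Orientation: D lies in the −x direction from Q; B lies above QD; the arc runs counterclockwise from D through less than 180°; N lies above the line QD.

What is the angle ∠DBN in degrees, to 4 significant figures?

158.8°

Checks: |BG| = 8.400 ✓; ∠(BG, GN) = 90.00° ✓; |GN| = 27.00 ✓; |QN| = 54.43 ✓.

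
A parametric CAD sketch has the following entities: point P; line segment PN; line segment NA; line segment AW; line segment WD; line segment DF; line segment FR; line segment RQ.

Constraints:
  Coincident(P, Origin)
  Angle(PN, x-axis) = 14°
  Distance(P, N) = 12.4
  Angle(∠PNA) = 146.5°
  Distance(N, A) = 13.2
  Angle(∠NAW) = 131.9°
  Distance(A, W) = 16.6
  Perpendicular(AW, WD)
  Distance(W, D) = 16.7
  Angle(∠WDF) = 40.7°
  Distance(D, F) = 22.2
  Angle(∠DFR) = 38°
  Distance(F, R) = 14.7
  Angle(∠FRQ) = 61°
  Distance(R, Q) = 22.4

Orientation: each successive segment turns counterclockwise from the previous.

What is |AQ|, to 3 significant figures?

19.9

∠DFR = 38.0° gives FR at 107° from the x-axis; with |FR| = 14.7, R = (16.6, 28.9). ∠FRQ = 61.0° gives RQ at -134° from the x-axis; with |RQ| = 22.4, Q = (1.01, 12.8). Then |AQ| = |Q − A| = 19.9.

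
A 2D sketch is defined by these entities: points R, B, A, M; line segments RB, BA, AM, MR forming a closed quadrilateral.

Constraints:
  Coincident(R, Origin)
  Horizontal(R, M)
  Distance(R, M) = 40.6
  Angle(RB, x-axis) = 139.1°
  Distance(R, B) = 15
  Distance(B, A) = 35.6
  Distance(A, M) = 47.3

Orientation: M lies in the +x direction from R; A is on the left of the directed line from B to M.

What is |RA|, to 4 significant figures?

38.92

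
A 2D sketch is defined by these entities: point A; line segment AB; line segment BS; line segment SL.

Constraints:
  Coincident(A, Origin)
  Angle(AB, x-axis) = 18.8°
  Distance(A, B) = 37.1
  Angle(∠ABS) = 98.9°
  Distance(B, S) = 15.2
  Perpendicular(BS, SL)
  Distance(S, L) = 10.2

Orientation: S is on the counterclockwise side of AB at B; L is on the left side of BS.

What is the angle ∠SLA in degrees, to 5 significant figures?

141.64°

∠ABS = 98.9°, so BS runs at 18.8° + (180° − 98.9°) = 99.900° from the x-axis; with |BS| = 15.2, S = B + 15.2·(cos 99.900°, sin 99.900°) = (32.507, 26.930). The perpendicularity gives SL at right angles to BS; with |SL| = 10.2 on the left of BS, L = S + 10.2·(-0.98511, -0.17193) = (22.459, 25.176). Then cos ∠SLA = LS·LA / (|LS||LA|), giving 141.64°.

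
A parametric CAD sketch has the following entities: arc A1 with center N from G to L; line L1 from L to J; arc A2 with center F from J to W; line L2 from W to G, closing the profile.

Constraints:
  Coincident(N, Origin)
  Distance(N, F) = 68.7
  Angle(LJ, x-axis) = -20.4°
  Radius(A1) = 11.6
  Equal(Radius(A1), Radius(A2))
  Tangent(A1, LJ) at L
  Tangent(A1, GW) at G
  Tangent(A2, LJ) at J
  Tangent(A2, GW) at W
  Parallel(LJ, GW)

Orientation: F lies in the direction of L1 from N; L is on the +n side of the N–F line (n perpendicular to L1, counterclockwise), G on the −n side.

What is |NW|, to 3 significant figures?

69.7

Tangency of A1 to both parallel lines with radius 11.6 puts L and G at N ± 11.6·n: L = (4.04, 10.9), G = (-4.04, -10.9). Equal radii place J and W the same way about F: J = F + 11.6·n = (68.4, -13.1), W = F − 11.6·n = (60.3, -34.8). Then |NW| = |W − N| = 69.7.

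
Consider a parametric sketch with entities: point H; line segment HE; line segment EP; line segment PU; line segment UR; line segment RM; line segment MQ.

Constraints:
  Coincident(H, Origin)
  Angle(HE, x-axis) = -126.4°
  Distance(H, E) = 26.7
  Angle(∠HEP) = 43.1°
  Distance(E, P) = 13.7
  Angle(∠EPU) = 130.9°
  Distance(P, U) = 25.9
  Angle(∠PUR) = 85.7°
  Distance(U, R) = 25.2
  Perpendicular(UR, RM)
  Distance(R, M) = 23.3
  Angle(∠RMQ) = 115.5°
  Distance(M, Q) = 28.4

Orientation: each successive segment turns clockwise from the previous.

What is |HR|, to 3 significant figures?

18.7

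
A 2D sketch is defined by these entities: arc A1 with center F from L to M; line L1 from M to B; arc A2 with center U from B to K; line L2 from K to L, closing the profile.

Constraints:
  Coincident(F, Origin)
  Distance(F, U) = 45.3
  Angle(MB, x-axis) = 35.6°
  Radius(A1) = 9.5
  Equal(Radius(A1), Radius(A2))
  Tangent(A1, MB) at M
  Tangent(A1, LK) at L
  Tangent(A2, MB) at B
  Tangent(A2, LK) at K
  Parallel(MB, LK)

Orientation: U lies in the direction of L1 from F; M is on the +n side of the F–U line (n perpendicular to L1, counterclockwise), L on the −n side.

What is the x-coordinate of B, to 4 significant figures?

31.30

The slot axis is L1's direction at 35.6°, so u = (cos 35.6°, sin 35.6°) = (0.8131, 0.5821) and n = (−sin 35.6°, cos 35.6°) = (-0.5821, 0.8131). F is at the origin and U lies 45.3 along u from F, so U = 45.3·u = (36.83, 26.37). Tangency of A1 to both parallel lines with radius 9.5 puts M and L at F ± 9.5·n: M = (-5.530, 7.724), L = (5.530, -7.724). Equal radii place B and K the same way about U: B = U + 9.5·n = (31.30, 34.09), K = U − 9.5·n = (42.36, 18.65). So B.x = 31.30.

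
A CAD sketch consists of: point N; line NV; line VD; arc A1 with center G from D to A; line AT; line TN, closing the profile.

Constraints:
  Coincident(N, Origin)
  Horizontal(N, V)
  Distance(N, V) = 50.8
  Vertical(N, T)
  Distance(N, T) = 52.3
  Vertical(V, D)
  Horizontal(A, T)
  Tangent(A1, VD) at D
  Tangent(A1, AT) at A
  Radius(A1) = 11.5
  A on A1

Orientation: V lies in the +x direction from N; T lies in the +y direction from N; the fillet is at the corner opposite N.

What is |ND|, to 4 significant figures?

65.16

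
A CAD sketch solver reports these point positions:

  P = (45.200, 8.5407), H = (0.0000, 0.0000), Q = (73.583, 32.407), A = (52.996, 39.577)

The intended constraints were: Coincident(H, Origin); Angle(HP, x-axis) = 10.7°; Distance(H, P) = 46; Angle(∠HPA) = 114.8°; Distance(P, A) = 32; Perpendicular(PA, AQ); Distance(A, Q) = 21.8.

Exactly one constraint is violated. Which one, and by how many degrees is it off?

Perpendicular(PA, AQ) — off by 5.10°.

H = (0.00, 0.00) ✓; HP at 10.70° ✓; |HP| = 46.00 ✓; ∠HPA = 114.8° ✓; |PA| = 32.00 ✓; ∠(PA, AQ) = 95.10° ✗; |AQ| = 21.80 ✓.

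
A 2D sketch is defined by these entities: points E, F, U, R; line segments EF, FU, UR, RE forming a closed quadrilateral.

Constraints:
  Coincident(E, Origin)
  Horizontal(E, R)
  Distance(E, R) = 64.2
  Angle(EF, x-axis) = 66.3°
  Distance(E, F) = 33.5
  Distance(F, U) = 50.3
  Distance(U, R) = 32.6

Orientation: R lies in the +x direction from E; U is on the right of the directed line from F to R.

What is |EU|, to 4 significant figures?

38.08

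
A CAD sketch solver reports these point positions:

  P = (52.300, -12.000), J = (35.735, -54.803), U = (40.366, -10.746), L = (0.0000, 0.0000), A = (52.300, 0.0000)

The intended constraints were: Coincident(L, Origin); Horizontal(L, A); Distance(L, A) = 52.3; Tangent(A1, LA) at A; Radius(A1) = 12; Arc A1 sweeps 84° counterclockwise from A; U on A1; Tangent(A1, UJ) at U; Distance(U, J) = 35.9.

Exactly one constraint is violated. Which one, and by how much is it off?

Distance(U, J) = 35.9 — off by 8.40.

L = (0.00, 0.00) ✓; L.y = 0.00, A.y = 0.00 ✓; |LA| = 52.30 ✓; ∠(PA, AL) = 90.00° ✓; |PA| = 12.00 ✓; bearing(P→U) − bearing(P→A) = 84.00° ✓; |PU| = 12.00 ✓; ∠(PU, UJ) = 90.00° ✓; |UJ| = 44.30 ✗.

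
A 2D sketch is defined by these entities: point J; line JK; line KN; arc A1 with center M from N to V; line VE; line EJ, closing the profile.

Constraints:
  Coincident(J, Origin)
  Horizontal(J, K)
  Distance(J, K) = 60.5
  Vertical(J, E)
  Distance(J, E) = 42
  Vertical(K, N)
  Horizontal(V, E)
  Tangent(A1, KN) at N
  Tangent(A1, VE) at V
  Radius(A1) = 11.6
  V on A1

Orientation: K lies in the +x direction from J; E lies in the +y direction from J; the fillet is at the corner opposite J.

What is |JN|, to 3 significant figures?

67.7

J is at the origin; J and K share the same y with |JK| = 60.5 and K on the +x side, so K = (60.5, 0.00). J and E share the same x with |JE| = 42.0 and E on the +y side, so E = (0.00, 42.0). The virtual corner opposite J is at (60.5, 42.0). The tangent condition forces MN to be normal to KN and since A1 is tangent to VE there, MV ⟂ VE, with radius 11.6, so the center M sits 11.6 in from both sides at M = (48.9, 30.4). That places the tangent points at N = (60.5, 30.4) on KN and V = (48.9, 42.0) on VE. Then |JN| = |N − J| = 67.7.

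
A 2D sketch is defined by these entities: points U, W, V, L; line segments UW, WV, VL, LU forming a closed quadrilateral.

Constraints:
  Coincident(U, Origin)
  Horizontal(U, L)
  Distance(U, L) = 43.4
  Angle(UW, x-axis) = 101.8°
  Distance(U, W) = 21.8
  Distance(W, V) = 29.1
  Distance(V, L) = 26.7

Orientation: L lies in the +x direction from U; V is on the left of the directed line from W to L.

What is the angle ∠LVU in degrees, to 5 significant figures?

97.340°

Checks: |WV| = 29.10 ✓; |VL| = 26.70 ✓.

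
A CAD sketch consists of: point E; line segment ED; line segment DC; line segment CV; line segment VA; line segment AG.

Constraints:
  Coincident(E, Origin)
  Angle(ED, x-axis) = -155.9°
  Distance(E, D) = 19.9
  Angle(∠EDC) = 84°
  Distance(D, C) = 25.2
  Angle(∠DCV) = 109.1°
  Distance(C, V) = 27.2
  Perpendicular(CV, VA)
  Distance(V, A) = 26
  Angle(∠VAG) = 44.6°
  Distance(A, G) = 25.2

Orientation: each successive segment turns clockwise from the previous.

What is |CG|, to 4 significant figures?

12.46

E is at the origin; ED runs at -155.9° with length 19.9, so D = (-18.17, -8.126). ∠EDC = 84.0° gives DC at 108.1° from the x-axis; with |DC| = 25.2, C = (-25.99, 15.83). ∠DCV = 109.1° gives CV at 37.20° from the x-axis; with |CV| = 27.2, V = (-4.329, 32.27). CV ⟂ VA, so VA runs at -52.80°; with |VA| = 26.0, A = (11.39, 11.56). ∠VAG = 44.6° gives AG at 171.8° from the x-axis; with |AG| = 25.2, G = (-13.55, 15.16). Then |CG| = |G − C| = 12.46.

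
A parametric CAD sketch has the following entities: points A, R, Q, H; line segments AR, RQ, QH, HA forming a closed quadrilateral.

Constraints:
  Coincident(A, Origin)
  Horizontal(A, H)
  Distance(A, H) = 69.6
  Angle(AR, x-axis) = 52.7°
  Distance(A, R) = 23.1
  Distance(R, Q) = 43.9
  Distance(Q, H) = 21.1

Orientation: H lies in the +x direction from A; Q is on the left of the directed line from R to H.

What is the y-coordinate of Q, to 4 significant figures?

17.55

A is at the origin; AH is horizontal with |AH| = 69.6 and H in +x, so H = (69.6, 0). AR runs at 52.7° with |AR| = 23.1, so R = (14.00, 18.38). Q is determined by |RQ| = 43.9 and |QH| = 21.1 together: it lies at the intersection of circle(R, 43.9) and circle(H, 21.1). With |RH| = 58.56, the foot of the radical line on RH is 41.93 from R and the perpendicular offset is √(43.9² − 41.93²) = 12.99. Taking the left-of-RH solution: Q = (57.89, 17.55).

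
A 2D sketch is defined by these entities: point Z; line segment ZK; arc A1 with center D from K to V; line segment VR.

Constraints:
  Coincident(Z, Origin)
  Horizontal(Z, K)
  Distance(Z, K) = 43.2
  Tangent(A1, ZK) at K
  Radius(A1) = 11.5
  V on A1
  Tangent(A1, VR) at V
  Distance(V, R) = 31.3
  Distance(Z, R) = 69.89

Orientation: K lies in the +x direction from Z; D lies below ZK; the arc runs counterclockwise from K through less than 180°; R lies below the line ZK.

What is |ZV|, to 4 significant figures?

39.57

Z is at the origin; ZK is horizontal with |ZK| = 43.2 and K on the +x side, so K = (43.20, 0.000). The tangent condition forces DK to be normal to ZK, so D = K + (0, -11.5) = (43.20, -11.50). Since DV ⟂ VR (tangency), |DR| = √(11.5² + 31.3²) = 33.35 regardless of where V sits on A1. So R lies on both circle(Z, 69.89) and circle(D, 33.35); the below-ZK intersection is R = (55.48, -42.50). V is the foot of the tangent from R: V = (34.63, -19.16).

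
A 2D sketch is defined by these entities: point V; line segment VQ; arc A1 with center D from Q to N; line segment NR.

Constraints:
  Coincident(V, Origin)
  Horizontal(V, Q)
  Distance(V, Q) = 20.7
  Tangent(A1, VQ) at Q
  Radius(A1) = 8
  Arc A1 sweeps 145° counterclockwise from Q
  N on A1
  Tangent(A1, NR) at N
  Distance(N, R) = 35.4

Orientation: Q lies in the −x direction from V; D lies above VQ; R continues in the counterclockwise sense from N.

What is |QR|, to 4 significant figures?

42.55

On A1, Q sits at bearing -90° from D; a 145° counterclockwise sweep puts N at bearing 55°, so N = D + 8.0·(cos 55°, sin 55°) = (-16.11, 14.55). A1 meets NR tangentially, so DN is at right angles to NR, so NR runs along (−sin 55°, cos 55°); with |NR| = 35.4, R = (-45.11, 34.86). Then |QR| = |R − Q| = 42.55.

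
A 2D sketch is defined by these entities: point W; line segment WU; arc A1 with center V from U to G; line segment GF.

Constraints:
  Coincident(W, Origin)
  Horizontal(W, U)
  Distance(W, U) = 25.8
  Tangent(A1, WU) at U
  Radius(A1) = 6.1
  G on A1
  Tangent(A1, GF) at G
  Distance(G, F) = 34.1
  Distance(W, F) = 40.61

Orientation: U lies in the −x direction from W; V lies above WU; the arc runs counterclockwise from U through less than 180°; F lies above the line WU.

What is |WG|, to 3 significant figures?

20.4

Checks: |VG| = 6.100 ✓; ∠(VG, GF) = 90.00° ✓; |GF| = 34.10 ✓; |WF| = 40.61 ✓.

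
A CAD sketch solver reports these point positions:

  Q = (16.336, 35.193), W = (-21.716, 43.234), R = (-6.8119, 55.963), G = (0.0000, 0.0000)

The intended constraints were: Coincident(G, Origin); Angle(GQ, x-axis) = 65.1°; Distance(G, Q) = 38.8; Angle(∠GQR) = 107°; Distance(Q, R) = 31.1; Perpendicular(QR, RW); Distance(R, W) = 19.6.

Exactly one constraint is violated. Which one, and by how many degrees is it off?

Perpendicular(QR, RW) — off by 7.60°.

G = (0.00, 0.00) ✓; GQ at 65.10° ✓; |GQ| = 38.80 ✓; ∠GQR = 107.0° ✓; |QR| = 31.10 ✓; ∠(QR, RW) = 82.40° ✗; |RW| = 19.60 ✓.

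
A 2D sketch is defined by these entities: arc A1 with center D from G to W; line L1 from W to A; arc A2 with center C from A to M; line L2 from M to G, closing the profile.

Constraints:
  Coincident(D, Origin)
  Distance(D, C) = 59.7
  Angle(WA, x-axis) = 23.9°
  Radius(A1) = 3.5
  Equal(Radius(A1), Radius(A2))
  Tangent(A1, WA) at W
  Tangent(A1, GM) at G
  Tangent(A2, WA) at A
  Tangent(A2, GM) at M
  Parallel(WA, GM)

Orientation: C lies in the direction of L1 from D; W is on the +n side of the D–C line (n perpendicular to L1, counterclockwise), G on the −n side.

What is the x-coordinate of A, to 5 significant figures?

53.163

The slot axis is L1's direction at 23.9°, so u = (cos 23.9°, sin 23.9°) = (0.91425, 0.40514) and n = (−sin 23.9°, cos 23.9°) = (-0.40514, 0.91425). D is at the origin and C lies 59.7 along u from D, so C = 59.7·u = (54.581, 24.187). Tangency of A1 to both parallel lines with radius 3.5 puts W and G at D ± 3.5·n: W = (-1.4180, 3.1999), G = (1.4180, -3.1999). Equal radii place A and M the same way about C: A = C + 3.5·n = (53.163, 27.387), M = C − 3.5·n = (55.999, 20.987). So A.x = 53.163.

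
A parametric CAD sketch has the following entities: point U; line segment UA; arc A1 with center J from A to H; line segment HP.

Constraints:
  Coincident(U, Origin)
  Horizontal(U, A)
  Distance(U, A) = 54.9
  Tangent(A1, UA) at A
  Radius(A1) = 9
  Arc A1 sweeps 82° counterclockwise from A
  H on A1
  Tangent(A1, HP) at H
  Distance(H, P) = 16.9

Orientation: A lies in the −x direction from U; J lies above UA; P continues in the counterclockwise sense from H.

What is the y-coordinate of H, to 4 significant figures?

7.747

U is at the origin; U and A share the same y with |UA| = 54.9 and A on the −x side, so A = (-54.90, 0.000). A1 meets UA tangentially, so JA is at right angles to UA, so J = A + (0, 9) = (-54.90, 9.000). On A1, A sits at bearing -90° from J; an 82° counterclockwise sweep puts H at bearing -8°, so H = J + 9.0·(cos -8°, sin -8°) = (-45.99, 7.747). So H.y = 7.747.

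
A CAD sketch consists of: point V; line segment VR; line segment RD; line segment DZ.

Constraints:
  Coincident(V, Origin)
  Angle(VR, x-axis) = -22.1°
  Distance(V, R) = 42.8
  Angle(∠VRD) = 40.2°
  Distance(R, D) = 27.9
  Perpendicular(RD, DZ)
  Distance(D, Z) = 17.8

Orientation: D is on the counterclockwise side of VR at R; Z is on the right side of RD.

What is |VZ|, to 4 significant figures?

45.68

∠VRD = 40.2°, so RD runs at -22.1° + (180° − 40.2°) = 117.7° from the x-axis; with |RD| = 27.9, D = R + 27.9·(cos 117.7°, sin 117.7°) = (26.69, 8.600). RD is perpendicular to DZ; with |DZ| = 17.8 on the right of RD, Z = D + 17.8·(0.8854, 0.4648) = (42.45, 16.87). Then |VZ| = |Z − V| = 45.68.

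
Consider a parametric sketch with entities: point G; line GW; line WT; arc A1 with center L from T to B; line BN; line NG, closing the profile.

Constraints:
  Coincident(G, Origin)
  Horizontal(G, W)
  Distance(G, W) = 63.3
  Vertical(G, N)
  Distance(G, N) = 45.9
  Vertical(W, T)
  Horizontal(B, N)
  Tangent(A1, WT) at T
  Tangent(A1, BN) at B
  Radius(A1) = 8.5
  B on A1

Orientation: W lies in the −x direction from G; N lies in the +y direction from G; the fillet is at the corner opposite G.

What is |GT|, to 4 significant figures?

73.52

G is at the origin; G and W share the same y with |GW| = 63.3 and W on the −x side, so W = (-63.30, 0.000). G and N share the same x with |GN| = 45.9 and N on the +y side, so N = (0.000, 45.90). The virtual corner opposite G is at (-63.30, 45.90). Tangency of A1 to WT means the radius LT is perpendicular to WT and tangency of A1 to BN means the radius LB is perpendicular to BN, with radius 8.5, so the center L sits 8.5 in from both sides at L = (-54.80, 37.40). That places the tangent points at T = (-63.30, 37.40) on WT and B = (-54.80, 45.90) on BN. Then |GT| = |T − G| = 73.52.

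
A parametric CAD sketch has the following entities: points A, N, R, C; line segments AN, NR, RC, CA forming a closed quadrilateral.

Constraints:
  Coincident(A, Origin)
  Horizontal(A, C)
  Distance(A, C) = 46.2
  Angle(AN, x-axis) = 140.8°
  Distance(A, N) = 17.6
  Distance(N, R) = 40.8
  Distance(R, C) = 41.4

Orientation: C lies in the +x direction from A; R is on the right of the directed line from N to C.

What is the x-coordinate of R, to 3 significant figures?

10.8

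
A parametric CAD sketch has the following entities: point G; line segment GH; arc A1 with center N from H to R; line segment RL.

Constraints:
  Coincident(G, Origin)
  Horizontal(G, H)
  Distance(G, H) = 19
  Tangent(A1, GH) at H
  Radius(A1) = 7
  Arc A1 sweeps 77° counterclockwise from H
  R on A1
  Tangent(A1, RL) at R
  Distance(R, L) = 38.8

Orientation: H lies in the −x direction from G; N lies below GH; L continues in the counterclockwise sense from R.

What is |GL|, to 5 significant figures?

55.340

On A1, H sits at bearing 90° from N; a 77° counterclockwise sweep puts R at bearing 167°, so R = N + 7.0·(cos 167°, sin 167°) = (-25.821, -5.4253). Since A1 is tangent to RL there, NR ⟂ RL, so RL runs along (−sin 167°, cos 167°); with |RL| = 38.8, L = (-34.549, -43.231). Then |GL| = |L − G| = 55.340.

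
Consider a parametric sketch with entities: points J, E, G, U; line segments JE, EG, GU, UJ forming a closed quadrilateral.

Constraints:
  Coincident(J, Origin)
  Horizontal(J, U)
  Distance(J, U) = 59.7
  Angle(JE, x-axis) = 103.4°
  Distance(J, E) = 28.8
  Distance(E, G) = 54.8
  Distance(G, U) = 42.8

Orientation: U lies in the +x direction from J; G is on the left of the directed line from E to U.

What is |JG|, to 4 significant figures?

61.93

Checks: |EG| = 54.80 ✓; |GU| = 42.80 ✓.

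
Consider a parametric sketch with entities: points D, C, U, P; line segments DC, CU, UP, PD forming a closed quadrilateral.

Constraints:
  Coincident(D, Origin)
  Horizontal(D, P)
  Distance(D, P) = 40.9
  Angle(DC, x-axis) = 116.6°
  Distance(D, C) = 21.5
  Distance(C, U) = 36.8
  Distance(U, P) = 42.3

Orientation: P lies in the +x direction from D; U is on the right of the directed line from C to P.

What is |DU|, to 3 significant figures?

15.9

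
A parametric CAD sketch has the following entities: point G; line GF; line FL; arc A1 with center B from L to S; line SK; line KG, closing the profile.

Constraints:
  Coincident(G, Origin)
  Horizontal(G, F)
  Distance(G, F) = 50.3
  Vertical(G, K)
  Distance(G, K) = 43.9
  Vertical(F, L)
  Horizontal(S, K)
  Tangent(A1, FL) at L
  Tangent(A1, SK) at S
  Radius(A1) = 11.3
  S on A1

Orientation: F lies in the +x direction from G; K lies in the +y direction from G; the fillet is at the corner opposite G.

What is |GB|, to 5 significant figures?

50.831

G is at the origin; GF is horizontal with |GF| = 50.3 and F on the +x side, so F = (50.300, 0.0000). GK is vertical with |GK| = 43.9 and K on the +y side, so K = (0.0000, 43.900). The virtual corner opposite G is at (50.300, 43.900). Tangency of A1 to FL means the radius BL is perpendicular to FL and tangency of A1 to SK means the radius BS is perpendicular to SK, with radius 11.3, so the center B sits 11.3 in from both sides at B = (39.000, 32.600). Then |GB| = |B − G| = 50.831.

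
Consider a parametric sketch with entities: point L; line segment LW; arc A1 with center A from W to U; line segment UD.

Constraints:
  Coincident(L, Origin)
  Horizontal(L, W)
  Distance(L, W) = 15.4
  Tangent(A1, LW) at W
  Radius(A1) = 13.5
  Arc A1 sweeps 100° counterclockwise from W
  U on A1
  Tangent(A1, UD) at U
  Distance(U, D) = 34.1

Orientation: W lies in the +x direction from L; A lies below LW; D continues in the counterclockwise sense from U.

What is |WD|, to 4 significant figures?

49.97

L is at the origin; LW is horizontal with |LW| = 15.4 and W on the +x side, so W = (15.40, 0.000). A1 meets LW tangentially, so AW is at right angles to LW, so A = W + (0, -13.5) = (15.40, -13.50). On A1, W sits at bearing 90° from A; a 100° counterclockwise sweep puts U at bearing 190°, so U = A + 13.5·(cos 190°, sin 190°) = (2.105, -15.84). Since A1 is tangent to UD there, AU ⟂ UD, so UD runs along (−sin 190°, cos 190°); with |UD| = 34.1, D = (8.026, -49.43). Then |WD| = |D − W| = 49.97.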